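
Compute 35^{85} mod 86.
35

Using successive squaring:
Binary expansion of 85: 1010101
Powers of 35 mod 86 (each is the square of the previous):
  35^1 ≡ 35 (mod 86)
  35^2 ≡ 35² = 1225 ≡ 21 (mod 86)
  35^4 ≡ 21² = 441 ≡ 11 (mod 86)
  35^8 ≡ 11² = 121 ≡ 35 (mod 86)
  35^16 ≡ 35² = 1225 ≡ 21 (mod 86)
  35^32 ≡ 21² = 441 ≡ 11 (mod 86)
  35^64 ≡ 11² = 121 ≡ 35 (mod 86)
85 = 64 + 16 + 4 + 1, so 35^85 = 35^64 × 35^16 × 35^4 × 35^1 ≡ 35 × 21 × 11 × 35 (mod 86)
Multiplying step by step:
  35 × 21 = 735 ≡ 47 (mod 86)
  47 × 11 = 517 ≡ 1 (mod 86)
  1 × 35 = 35 ≡ 35 (mod 86)
Result: 35^85 ≡ 35 (mod 86)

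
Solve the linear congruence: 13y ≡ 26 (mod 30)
2

Since gcd(13, 30) = 1 divides 26, a solution exists.
Multiply both sides by the inverse of 13 mod 30:
  13^(-1) mod 30 = 7
  x ≡ 7 × 26 ≡ 182 ≡ 2 (mod 30)
Verification: 13 × 2 = 26 = 0 × 30 + 26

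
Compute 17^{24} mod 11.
9

Using successive squaring:
Binary expansion of 24: 11000
Powers of 17 mod 11 (each is the square of the previous):
  17^1 ≡ 6 (mod 11)
  17^2 ≡ 6² = 36 ≡ 3 (mod 11)
  17^4 ≡ 3² = 9 ≡ 9 (mod 11)
  17^8 ≡ 9² = 81 ≡ 4 (mod 11)
  17^16 ≡ 4² = 16 ≡ 5 (mod 11)
24 = 16 + 8, so 17^24 = 17^16 × 17^8 ≡ 5 × 4 (mod 11)
Multiplying step by step:
  5 × 4 = 20 ≡ 9 (mod 11)
Result: 17^24 ≡ 9 (mod 11)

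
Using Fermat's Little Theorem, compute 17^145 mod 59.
By Fermat: 17^{58} ≡ 1 (mod 59). 145 = 2×58 + 29. So 17^{145} ≡ 17^{29} ≡ 1 (mod 59)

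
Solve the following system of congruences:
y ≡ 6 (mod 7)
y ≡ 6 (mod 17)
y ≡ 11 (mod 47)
2267

Using the Chinese Remainder Theorem:
M = product of moduli = 5593
For equation 1: M_1 = 799, 799 ≡ 1 (mod 7), inverse of 799 mod 7 is 1 (check: 1 × 1 = 1 ≡ 1 (mod 7))
For equation 2: M_2 = 329, 329 ≡ 6 (mod 17), inverse of 329 mod 17 is 3 (check: 6 × 3 = 18 ≡ 1 (mod 17))
For equation 3: M_3 = 119, 119 ≡ 25 (mod 47), inverse of 119 mod 47 is 32 (check: 25 × 32 = 800 ≡ 1 (mod 47))
Combine: y ≡ Σ r_i×M_i×(M_i⁻¹ mod m_i) = 6×799×1 + 6×329×3 + 11×119×32 = 4794 + 5922 + 41888 = 52604
52604 mod 5593 = 2267
y ≡ 2267 (mod 5593)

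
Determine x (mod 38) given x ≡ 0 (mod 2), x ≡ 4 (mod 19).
4

Using the Chinese Remainder Theorem:
M = product of moduli = 38
For equation 1: M_1 = 19, 19 ≡ 1 (mod 2), inverse of 19 mod 2 is 1 (check: 1 × 1 = 1 ≡ 1 (mod 2))
For equation 2: M_2 = 2, 2 ≡ 2 (mod 19), inverse of 2 mod 19 is 10 (check: 2 × 10 = 20 ≡ 1 (mod 19))
Combine: x ≡ Σ r_i×M_i×(M_i⁻¹ mod m_i) = 0×19×1 + 4×2×10 = 0 + 80 = 80
80 mod 38 = 4
x ≡ 4 (mod 38)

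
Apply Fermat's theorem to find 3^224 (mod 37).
By Fermat: 3^{36} ≡ 1 (mod 37). 224 = 6×36 + 8. So 3^{224} ≡ 3^{8} ≡ 12 (mod 37)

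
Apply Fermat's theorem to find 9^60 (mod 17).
By Fermat: 9^{16} ≡ 1 (mod 17). 60 = 3×16 + 12. So 9^{60} ≡ 9^{12} ≡ 16 (mod 17)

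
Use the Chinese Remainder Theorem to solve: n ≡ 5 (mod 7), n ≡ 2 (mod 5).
12

Using the Chinese Remainder Theorem:
M = product of moduli = 35
For equation 1: M_1 = 5, 5 ≡ 5 (mod 7), inverse of 5 mod 7 is 3 (check: 5 × 3 = 15 ≡ 1 (mod 7))
For equation 2: M_2 = 7, 7 ≡ 2 (mod 5), inverse of 7 mod 5 is 3 (check: 2 × 3 = 6 ≡ 1 (mod 5))
Combine: n ≡ Σ r_i×M_i×(M_i⁻¹ mod m_i) = 5×5×3 + 2×7×3 = 75 + 42 = 117
117 mod 35 = 12
n ≡ 12 (mod 35)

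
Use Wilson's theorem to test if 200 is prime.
(199)! mod 200 = 0. Since 0 ≢ -1 (mod 200), 200 is not prime.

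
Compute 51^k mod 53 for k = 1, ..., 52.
g^1, g^2, ..., g^{52} mod 53: {51, 4, 45, 16, 21, 11, 31, 44, 18, 17, 19, 15, 23, 7, 39, 28, 50, 6, 41, 24, 5, 43, 20, 13, 27, 52, 2, 49, 8, 37, 32, 42, 22, 9, 35, 36, 34, 38, 30, 46, 14, 25, 3, 47, 12, 29, 48, 10, 33, 40, 26, 1}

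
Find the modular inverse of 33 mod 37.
33^(-1) ≡ 9 (mod 37). Verification: 33 × 9 = 297 ≡ 1 (mod 37)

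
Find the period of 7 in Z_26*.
Powers of 7 mod 26: 7^1≡7, 7^2≡23, 7^3≡5, 7^4≡9, 7^5≡11, 7^6≡25, 7^7≡19, 7^8≡3, 7^9≡21, 7^10≡17, 7^11≡15, 7^12≡1. Order = 12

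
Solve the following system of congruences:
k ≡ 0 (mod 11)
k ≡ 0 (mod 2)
0

Using the Chinese Remainder Theorem:
M = product of moduli = 22
For equation 1: M_1 = 2, 2 ≡ 2 (mod 11), inverse of 2 mod 11 is 6 (check: 2 × 6 = 12 ≡ 1 (mod 11))
For equation 2: M_2 = 11, 11 ≡ 1 (mod 2), inverse of 11 mod 2 is 1 (check: 1 × 1 = 1 ≡ 1 (mod 2))
Combine: k ≡ Σ r_i×M_i×(M_i⁻¹ mod m_i) = 0×2×6 + 0×11×1 = 0 + 0 = 0
0 mod 22 = 0
k ≡ 0 (mod 22)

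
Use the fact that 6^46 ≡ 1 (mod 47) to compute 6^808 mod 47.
By Fermat: 6^{46} ≡ 1 (mod 47). 808 ≡ 26 (mod 46). So 6^{808} ≡ 6^{26} ≡ 28 (mod 47)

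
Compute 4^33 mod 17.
Using Fermat: 4^{16} ≡ 1 (mod 17). 33 ≡ 1 (mod 16). So 4^{33} ≡ 4^{1} ≡ 4 (mod 17)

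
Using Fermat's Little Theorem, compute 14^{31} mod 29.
18

By Fermat's Little Theorem, a^(p-1) ≡ 1 (mod p) for prime p and gcd(a, p) = 1
Here p = 29, so 14^28 ≡ 1 (mod 29)
We can reduce the exponent: 31 mod 28 = 3
So 14^31 ≡ 14^3 (mod 29)
Computing: 14^3 mod 29 = 18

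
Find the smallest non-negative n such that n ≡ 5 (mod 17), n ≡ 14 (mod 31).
107

Using the Chinese Remainder Theorem:
M = product of moduli = 527
For equation 1: M_1 = 31, 31 ≡ 14 (mod 17), inverse of 31 mod 17 is 11 (check: 14 × 11 = 154 ≡ 1 (mod 17))
For equation 2: M_2 = 17, 17 ≡ 17 (mod 31), inverse of 17 mod 31 is 11 (check: 17 × 11 = 187 ≡ 1 (mod 31))
Combine: n ≡ Σ r_i×M_i×(M_i⁻¹ mod m_i) = 5×31×11 + 14×17×11 = 1705 + 2618 = 4323
4323 mod 527 = 107
n ≡ 107 (mod 527)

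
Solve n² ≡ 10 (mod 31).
The square roots of 10 mod 31 are 14 and 17. Verify: 14² = 196 ≡ 10 (mod 31)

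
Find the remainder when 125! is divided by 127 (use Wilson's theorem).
(126)! = (125)! × (126) ≡ -1 (mod 127). So (125)! ≡ -1 × (126)^(-1) ≡ (-1)×(-1) = 1 (mod 127)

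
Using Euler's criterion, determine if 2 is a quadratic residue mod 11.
By Euler's criterion: 2^{5} ≡ 10 (mod 11). Since this equals -1 (≡ 10), 2 is not a QR.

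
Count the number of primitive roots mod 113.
Number of primitive roots mod 113 = φ(112) = 48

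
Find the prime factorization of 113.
113

Divide by primes starting from smallest:
113 ÷ 113 = 1

113 = 113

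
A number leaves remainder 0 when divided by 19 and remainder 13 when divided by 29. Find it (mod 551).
M = 19 × 29 = 551. M₁ = 29, y₁ ≡ 2 (mod 19). M₂ = 19, y₂ ≡ 26 (mod 29). t = 0×29×2 + 13×19×26 ≡ 361 (mod 551)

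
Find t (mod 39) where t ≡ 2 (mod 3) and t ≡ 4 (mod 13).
M = 3 × 13 = 39. M₁ = 13, y₁ ≡ 1 (mod 3). M₂ = 3, y₂ ≡ 9 (mod 13). t = 2×13×1 + 4×3×9 ≡ 17 (mod 39)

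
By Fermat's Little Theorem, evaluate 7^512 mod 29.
By Fermat: 7^{28} ≡ 1 (mod 29). 512 ≡ 8 (mod 28). So 7^{512} ≡ 7^{8} ≡ 7 (mod 29)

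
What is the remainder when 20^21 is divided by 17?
Using Fermat: 20^{16} ≡ 1 (mod 17). 21 ≡ 5 (mod 16). So 20^{21} ≡ 20^{5} ≡ 5 (mod 17)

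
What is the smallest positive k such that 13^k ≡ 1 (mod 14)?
Powers of 13 mod 14: 13^1≡13, 13^2≡1. Order = 2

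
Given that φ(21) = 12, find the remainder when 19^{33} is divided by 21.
By Euler: 19^{12} ≡ 1 (mod 21) since gcd(19, 21) = 1. 33 = 2×12 + 9. So 19^{33} ≡ 19^{9} ≡ 13 (mod 21)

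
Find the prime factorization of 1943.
29 × 67

Divide by primes starting from smallest:
1943 ÷ 29 = 67
67 ÷ 67 = 1

1943 = 29 × 67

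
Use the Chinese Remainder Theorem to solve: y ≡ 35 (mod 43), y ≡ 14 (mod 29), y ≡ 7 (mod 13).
3088

Using the Chinese Remainder Theorem:
M = product of moduli = 16211
For equation 1: M_1 = 377, 377 ≡ 33 (mod 43), inverse of 377 mod 43 is 30 (check: 33 × 30 = 990 ≡ 1 (mod 43))
For equation 2: M_2 = 559, 559 ≡ 8 (mod 29), inverse of 559 mod 29 is 11 (check: 8 × 11 = 88 ≡ 1 (mod 29))
For equation 3: M_3 = 1247, 1247 ≡ 12 (mod 13), inverse of 1247 mod 13 is 12 (check: 12 × 12 = 144 ≡ 1 (mod 13))
Combine: y ≡ Σ r_i×M_i×(M_i⁻¹ mod m_i) = 35×377×30 + 14×559×11 + 7×1247×12 = 395850 + 86086 + 104748 = 586684
586684 mod 16211 = 3088
y ≡ 3088 (mod 16211)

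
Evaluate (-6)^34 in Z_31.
Using Fermat: (-6)^{30} ≡ 1 (mod 31). 34 ≡ 4 (mod 30). So (-6)^{34} ≡ (-6)^{4} ≡ 25 (mod 31)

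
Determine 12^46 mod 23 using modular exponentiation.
Using Fermat: 12^{22} ≡ 1 (mod 23). 46 ≡ 2 (mod 22). So 12^{46} ≡ 12^{2} ≡ 6 (mod 23)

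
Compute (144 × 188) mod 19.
16

(144 × 188) = 27072
27072 mod 19 = 16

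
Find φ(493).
448

Prime factorization: 493 = 17 × 29
Using the formula φ(n) = n × Π(1 - 1/p) for each prime factor p:
φ(493) = 493 × (1 - 1/17) × (1 - 1/29)
φ(493) = 448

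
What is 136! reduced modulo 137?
By Wilson's theorem, (136)! ≡ -1 ≡ 136 (mod 137)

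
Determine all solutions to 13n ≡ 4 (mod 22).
2

Since gcd(13, 22) = 1 divides 4, a solution exists.
Multiply both sides by the inverse of 13 mod 22:
  13^(-1) mod 22 = 17
  x ≡ 17 × 4 ≡ 68 ≡ 2 (mod 22)
Verification: 13 × 2 = 26 = 1 × 22 + 4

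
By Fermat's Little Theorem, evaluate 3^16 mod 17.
By Fermat's Little Theorem, 3^{16} ≡ 1 (mod 17) since 17 is prime and gcd(3, 17) = 1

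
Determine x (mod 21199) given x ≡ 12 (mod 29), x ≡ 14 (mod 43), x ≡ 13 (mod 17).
10162

Using the Chinese Remainder Theorem:
M = product of moduli = 21199
For equation 1: M_1 = 731, 731 ≡ 6 (mod 29), inverse of 731 mod 29 is 5 (check: 6 × 5 = 30 ≡ 1 (mod 29))
For equation 2: M_2 = 493, 493 ≡ 20 (mod 43), inverse of 493 mod 43 is 28 (check: 20 × 28 = 560 ≡ 1 (mod 43))
For equation 3: M_3 = 1247, 1247 ≡ 6 (mod 17), inverse of 1247 mod 17 is 3 (check: 6 × 3 = 18 ≡ 1 (mod 17))
Combine: x ≡ Σ r_i×M_i×(M_i⁻¹ mod m_i) = 12×731×5 + 14×493×28 + 13×1247×3 = 43860 + 193256 + 48633 = 285749
285749 mod 21199 = 10162
x ≡ 10162 (mod 21199)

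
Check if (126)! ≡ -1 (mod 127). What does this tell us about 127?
(126)! mod 127 = 126. Since this equals -1 (mod 127), Wilson confirms 127 is prime.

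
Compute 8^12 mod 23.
Using repeated squaring. 12 = 8 + 4 (binary 1100). Repeated squaring mod 23: 8^1 ≡ 8; 8^2 ≡ 8² = 64 ≡ 18; 8^4 ≡ 18² = 324 ≡ 2; 8^8 ≡ 2² = 4 ≡ 4. Multiply: 8^12 = 8^8 × 8^4 ≡ 4 × 2 (mod 23): 4 × 2 = 8 ≡ 8. So 8^12 ≡ 8 (mod 23).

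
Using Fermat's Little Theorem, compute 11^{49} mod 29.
17

By Fermat's Little Theorem, a^(p-1) ≡ 1 (mod p) for prime p and gcd(a, p) = 1
Here p = 29, so 11^28 ≡ 1 (mod 29)
We can reduce the exponent: 49 mod 28 = 21
So 11^49 ≡ 11^21 (mod 29)
Computing: 11^21 mod 29 = 17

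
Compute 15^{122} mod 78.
69

Using successive squaring:
Binary expansion of 122: 1111010
Powers of 15 mod 78 (each is the square of the previous):
  15^1 ≡ 15 (mod 78)
  15^2 ≡ 15² = 225 ≡ 69 (mod 78)
  15^4 ≡ 69² = 4761 ≡ 3 (mod 78)
  15^8 ≡ 3² = 9 ≡ 9 (mod 78)
  15^16 ≡ 9² = 81 ≡ 3 (mod 78)
  15^32 ≡ 3² = 9 ≡ 9 (mod 78)
  15^64 ≡ 9² = 81 ≡ 3 (mod 78)
122 = 64 + 32 + 16 + 8 + 2, so 15^122 = 15^64 × 15^32 × 15^16 × 15^8 × 15^2 ≡ 3 × 9 × 3 × 9 × 69 (mod 78)
Multiplying step by step:
  3 × 9 = 27 ≡ 27 (mod 78)
  27 × 3 = 81 ≡ 3 (mod 78)
  3 × 9 = 27 ≡ 27 (mod 78)
  27 × 69 = 1863 ≡ 69 (mod 78)
Result: 15^122 ≡ 69 (mod 78)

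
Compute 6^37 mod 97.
Using repeated squaring. 37 = 32 + 4 + 1 (binary 100101). Repeated squaring mod 97: 6^1 ≡ 6; 6^2 ≡ 6² = 36 ≡ 36; 6^4 ≡ 36² = 1296 ≡ 35; 6^8 ≡ 35² = 1225 ≡ 61; 6^16 ≡ 61² = 3721 ≡ 35; 6^32 ≡ 35² = 1225 ≡ 61. Multiply: 6^37 = 6^32 × 6^4 × 6^1 ≡ 61 × 35 × 6 (mod 97): 61 × 35 = 2135 ≡ 1; 1 × 6 = 6 ≡ 6. So 6^37 ≡ 6 (mod 97).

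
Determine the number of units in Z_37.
36

Prime factorization: 37 = 37
Using the formula φ(n) = n × Π(1 - 1/p) for each prime factor p:
φ(37) = 37 × (1 - 1/37)
φ(37) = 36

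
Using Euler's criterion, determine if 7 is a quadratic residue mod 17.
By Euler's criterion: 7^{8} ≡ 16 (mod 17). Since this equals -1 (≡ 16), 7 is not a QR.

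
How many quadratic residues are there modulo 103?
For prime 103, there are (p-1)/2 = (103-1)/2 = 51 quadratic residues (excluding 0).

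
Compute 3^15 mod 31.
Using repeated squaring. 15 = 8 + 4 + 2 + 1 (binary 1111). Repeated squaring mod 31: 3^1 ≡ 3; 3^2 ≡ 3² = 9 ≡ 9; 3^4 ≡ 9² = 81 ≡ 19; 3^8 ≡ 19² = 361 ≡ 20. Multiply: 3^15 = 3^8 × 3^4 × 3^2 × 3^1 ≡ 20 × 19 × 9 × 3 (mod 31): 20 × 19 = 380 ≡ 8; 8 × 9 = 72 ≡ 10; 10 × 3 = 30 ≡ 30. So 3^15 ≡ 30 (mod 31).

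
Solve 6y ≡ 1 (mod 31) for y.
6^(-1) ≡ 26 (mod 31). Verification: 6 × 26 = 156 ≡ 1 (mod 31)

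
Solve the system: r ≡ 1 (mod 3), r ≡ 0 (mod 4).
M = 3 × 4 = 12. M₁ = 4, y₁ ≡ 1 (mod 3). M₂ = 3, y₂ ≡ 3 (mod 4). r = 1×4×1 + 0×3×3 ≡ 4 (mod 12)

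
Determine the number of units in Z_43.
42

Prime factorization: 43 = 43
Using the formula φ(n) = n × Π(1 - 1/p) for each prime factor p:
φ(43) = 43 × (1 - 1/43)
φ(43) = 42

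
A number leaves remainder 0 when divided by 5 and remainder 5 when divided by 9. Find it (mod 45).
M = 5 × 9 = 45. M₁ = 9, y₁ ≡ 4 (mod 5). M₂ = 5, y₂ ≡ 2 (mod 9). m = 0×9×4 + 5×5×2 ≡ 5 (mod 45)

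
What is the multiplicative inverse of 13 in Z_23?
13^(-1) ≡ 16 (mod 23). Verification: 13 × 16 = 208 ≡ 1 (mod 23)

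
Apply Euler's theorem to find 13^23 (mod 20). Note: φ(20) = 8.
By Euler: 13^{8} ≡ 1 (mod 20) since gcd(13, 20) = 1. 23 = 2×8 + 7. So 13^{23} ≡ 13^{7} ≡ 17 (mod 20)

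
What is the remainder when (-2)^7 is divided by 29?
(-2) ≡ 27 (mod 29). 7 = 4 + 2 + 1 (binary 111). Repeated squaring mod 29: 27^1 ≡ 27; 27^2 ≡ 27² = 729 ≡ 4; 27^4 ≡ 4² = 16 ≡ 16. Multiply: (-2)^7 ≡ 27^4 × 27^2 × 27^1 ≡ 16 × 4 × 27 (mod 29): 16 × 4 = 64 ≡ 6; 6 × 27 = 162 ≡ 17. So (-2)^7 ≡ 17 (mod 29).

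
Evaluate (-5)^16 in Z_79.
Using repeated squaring. (-5) ≡ 74 (mod 79). 16 = 16 (binary 10000). Repeated squaring mod 79: 74^1 ≡ 74; 74^2 ≡ 74² = 5476 ≡ 25; 74^4 ≡ 25² = 625 ≡ 72; 74^8 ≡ 72² = 5184 ≡ 49; 74^16 ≡ 49² = 2401 ≡ 31. So (-5)^16 ≡ 31 (mod 79).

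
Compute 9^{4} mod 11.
5

Using successive squaring:
Binary expansion of 4: 100
Powers of 9 mod 11 (each is the square of the previous):
  9^1 ≡ 9 (mod 11)
  9^2 ≡ 9² = 81 ≡ 4 (mod 11)
  9^4 ≡ 4² = 16 ≡ 5 (mod 11)
4 is a power of 2, so 9^4 is the last square: ≡ 5 (mod 11)
Result: 9^4 ≡ 5 (mod 11)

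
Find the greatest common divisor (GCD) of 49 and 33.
1

Using the Euclidean algorithm:
49 = 1 × 33 + 16
33 = 2 × 16 + 1
16 = 16 × 1 + 0

GCD(49, 33) = 1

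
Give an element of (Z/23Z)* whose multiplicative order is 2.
22 has order 2 mod 23 since 22^{2} ≡ 1 (mod 23) and no smaller power works.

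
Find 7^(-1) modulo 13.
2

Using Extended Euclidean Algorithm:
gcd(7, 13) = 1
Bezout coefficients: 7 × 2 + 13 × -1 = 1
So 7 × 2 ≡ 1 (mod 13)
The inverse is 2 mod 13 = 2
Verification: 7 × 2 = 14 = 1 × 13 + 1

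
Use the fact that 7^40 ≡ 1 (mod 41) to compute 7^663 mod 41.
By Fermat: 7^{40} ≡ 1 (mod 41). 663 ≡ 23 (mod 40). So 7^{663} ≡ 7^{23} ≡ 26 (mod 41)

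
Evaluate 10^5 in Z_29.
5 = 4 + 1 (binary 101). Repeated squaring mod 29: 10^1 ≡ 10; 10^2 ≡ 10² = 100 ≡ 13; 10^4 ≡ 13² = 169 ≡ 24. Multiply: 10^5 = 10^4 × 10^1 ≡ 24 × 10 (mod 29): 24 × 10 = 240 ≡ 8. So 10^5 ≡ 8 (mod 29).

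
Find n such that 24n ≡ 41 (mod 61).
50

Since gcd(24, 61) = 1 divides 41, a solution exists.
Multiply both sides by the inverse of 24 mod 61:
  24^(-1) mod 61 = 28
  x ≡ 28 × 41 ≡ 1148 ≡ 50 (mod 61)
Verification: 24 × 50 = 1200 = 19 × 61 + 41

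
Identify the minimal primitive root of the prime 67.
p - 1 = 66 has prime divisors 2, 3, 11. h is a primitive root mod 67 iff h^(66/q) ≢ 1 (mod 67) for each such q.
h = 2: 2^33 ≡ 66, 2^22 ≡ 37, 2^6 ≡ 64 (mod 67); none is 1, so 2 has order 66 and is a primitive root.
The smallest primitive root mod 67 is g = 2.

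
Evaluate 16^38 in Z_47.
Using repeated squaring. 38 = 32 + 4 + 2 (binary 100110). Repeated squaring mod 47: 16^1 ≡ 16; 16^2 ≡ 16² = 256 ≡ 21; 16^4 ≡ 21² = 441 ≡ 18; 16^8 ≡ 18² = 324 ≡ 42; 16^16 ≡ 42² = 1764 ≡ 25; 16^32 ≡ 25² = 625 ≡ 14. Multiply: 16^38 = 16^32 × 16^4 × 16^2 ≡ 14 × 18 × 21 (mod 47): 14 × 18 = 252 ≡ 17; 17 × 21 = 357 ≡ 28. So 16^38 ≡ 28 (mod 47).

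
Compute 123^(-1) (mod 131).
123^(-1) ≡ 49 (mod 131). Verification: 123 × 49 = 6027 ≡ 1 (mod 131)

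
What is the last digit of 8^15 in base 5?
Using Fermat: 8^{4} ≡ 1 (mod 5). 15 ≡ 3 (mod 4). So 8^{15} ≡ 8^{3} ≡ 2 (mod 5)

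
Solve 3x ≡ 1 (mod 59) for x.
20

Using Extended Euclidean Algorithm:
gcd(3, 59) = 1
Bezout coefficients: 3 × 20 + 59 × -1 = 1
So 3 × 20 ≡ 1 (mod 59)
The inverse is 20 mod 59 = 20
Verification: 3 × 20 = 60 = 1 × 59 + 1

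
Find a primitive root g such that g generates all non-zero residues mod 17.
p - 1 = 16 has prime divisors 2. h is a primitive root mod 17 iff h^(16/q) ≢ 1 (mod 17) for each such q.
h = 2: 2^8 ≡ 1 (mod 17); 2^8 ≡ 1, so not a primitive root.
h = 3: 3^8 ≡ 16 (mod 17); none is 1, so 3 has order 16 and is a primitive root.
The smallest primitive root mod 17 is g = 3.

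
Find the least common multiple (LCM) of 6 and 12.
12

First find GCD(6, 12) using the Euclidean algorithm:
6 = 0 × 12 + 6
12 = 2 × 6 + 0
GCD(6, 12) = 6

LCM formula: LCM(a, b) = (a × b) / GCD(a, b)
LCM(6, 12) = (6 × 12) / 6
LCM(6, 12) = 72 / 6
LCM(6, 12) = 12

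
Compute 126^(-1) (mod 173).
126^(-1) ≡ 92 (mod 173). Verification: 126 × 92 = 11592 ≡ 1 (mod 173)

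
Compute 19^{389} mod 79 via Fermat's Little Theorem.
25

By Fermat's Little Theorem, a^(p-1) ≡ 1 (mod p) for prime p and gcd(a, p) = 1
Here p = 79, so 19^78 ≡ 1 (mod 79)
We can reduce the exponent: 389 mod 78 = 77
So 19^389 ≡ 19^77 (mod 79)
Computing: 19^77 mod 79 = 25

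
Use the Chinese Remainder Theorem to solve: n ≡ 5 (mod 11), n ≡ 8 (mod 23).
192

Using the Chinese Remainder Theorem:
M = product of moduli = 253
For equation 1: M_1 = 23, 23 ≡ 1 (mod 11), inverse of 23 mod 11 is 1 (check: 1 × 1 = 1 ≡ 1 (mod 11))
For equation 2: M_2 = 11, 11 ≡ 11 (mod 23), inverse of 11 mod 23 is 21 (check: 11 × 21 = 231 ≡ 1 (mod 23))
Combine: n ≡ Σ r_i×M_i×(M_i⁻¹ mod m_i) = 5×23×1 + 8×11×21 = 115 + 1848 = 1963
1963 mod 253 = 192
n ≡ 192 (mod 253)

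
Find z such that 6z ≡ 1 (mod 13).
6^(-1) ≡ 11 (mod 13). Verification: 6 × 11 = 66 ≡ 1 (mod 13)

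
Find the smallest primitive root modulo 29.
2

A primitive root g modulo p has order p-1 = 28
Prime divisors of 28: [2, 7]
g is a primitive root iff g^(28/q) ≢ 1 (mod 29) for each prime divisor q
Testing small values:
  g = 2: 2^14 ≡ 28, 2^4 ≡ 16 (mod 29) → none is 1, primitive root!
The smallest primitive root is 2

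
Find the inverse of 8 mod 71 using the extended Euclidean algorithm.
Extended GCD: 8(9) + 71(-1) = 1. So 8^(-1) ≡ 9 ≡ 9 (mod 71). Verify: 8 × 9 = 72 ≡ 1 (mod 71)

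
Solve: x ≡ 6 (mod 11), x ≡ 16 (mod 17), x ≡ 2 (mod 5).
M = 11 × 17 × 5 = 935. M₁ = 85, y₁ ≡ 7 (mod 11). M₂ = 55, y₂ ≡ 13 (mod 17). M₃ = 187, y₃ ≡ 3 (mod 5). x = 6×85×7 + 16×55×13 + 2×187×3 ≡ 237 (mod 935)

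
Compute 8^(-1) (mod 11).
7

Using Extended Euclidean Algorithm:
gcd(8, 11) = 1
Bezout coefficients: 8 × -4 + 11 × 3 = 1
So 8 × -4 ≡ 1 (mod 11)
The inverse is -4 mod 11 = 7
Verification: 8 × 7 = 56 = 5 × 11 + 1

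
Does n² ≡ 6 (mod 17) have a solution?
By Euler's criterion: 6^{8} ≡ 16 (mod 17). Since this equals -1 (≡ 16), 6 is not a QR.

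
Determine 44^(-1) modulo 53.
44^(-1) ≡ 47 (mod 53). Verification: 44 × 47 = 2068 ≡ 1 (mod 53)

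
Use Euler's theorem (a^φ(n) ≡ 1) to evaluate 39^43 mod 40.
By Euler: 39^{16} ≡ 1 (mod 40) since gcd(39, 40) = 1. 43 = 2×16 + 11. So 39^{43} ≡ 39^{11} ≡ 39 (mod 40)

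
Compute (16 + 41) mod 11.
2

(16 + 41) = 57
57 mod 11 = 2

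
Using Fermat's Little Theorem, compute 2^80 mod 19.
By Fermat: 2^{18} ≡ 1 (mod 19). 80 = 4×18 + 8. So 2^{80} ≡ 2^{8} ≡ 9 (mod 19)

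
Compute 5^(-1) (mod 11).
5^(-1) ≡ 9 (mod 11). Verification: 5 × 9 = 45 ≡ 1 (mod 11)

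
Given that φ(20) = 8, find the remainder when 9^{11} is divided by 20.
By Euler: 9^{8} ≡ 1 (mod 20) since gcd(9, 20) = 1. 11 = 1×8 + 3. So 9^{11} ≡ 9^{3} ≡ 9 (mod 20)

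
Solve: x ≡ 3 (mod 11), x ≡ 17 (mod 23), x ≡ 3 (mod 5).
M = 11 × 23 × 5 = 1265. M₁ = 115, y₁ ≡ 9 (mod 11). M₂ = 55, y₂ ≡ 18 (mod 23). M₃ = 253, y₃ ≡ 2 (mod 5). x = 3×115×9 + 17×55×18 + 3×253×2 ≡ 1213 (mod 1265)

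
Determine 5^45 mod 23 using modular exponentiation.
Using Fermat: 5^{22} ≡ 1 (mod 23). 45 ≡ 1 (mod 22). So 5^{45} ≡ 5^{1} ≡ 5 (mod 23)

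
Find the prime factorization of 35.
5 × 7

Divide by primes starting from smallest:
35 ÷ 5 = 7
7 ÷ 7 = 1

35 = 5 × 7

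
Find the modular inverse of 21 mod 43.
21^(-1) ≡ 41 (mod 43). Verification: 21 × 41 = 861 ≡ 1 (mod 43)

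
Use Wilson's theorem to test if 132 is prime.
(131)! mod 132 = 0. Since 0 ≢ -1 (mod 132), 132 is not prime.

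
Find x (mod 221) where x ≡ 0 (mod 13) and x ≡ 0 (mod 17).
M = 13 × 17 = 221. M₁ = 17, y₁ ≡ 10 (mod 13). M₂ = 13, y₂ ≡ 4 (mod 17). x = 0×17×10 + 0×13×4 ≡ 0 (mod 221)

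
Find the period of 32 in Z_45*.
Powers of 32 mod 45: 32^1≡32, 32^2≡34, 32^3≡8, 32^4≡31, 32^5≡2, 32^6≡19, 32^7≡23, 32^8≡16, 32^9≡17, 32^10≡4, 32^11≡38, 32^12≡1. Order = 12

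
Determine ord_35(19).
Powers of 19 mod 35: 19^1≡19, 19^2≡11, 19^3≡34, 19^4≡16, 19^5≡24, 19^6≡1. Order = 6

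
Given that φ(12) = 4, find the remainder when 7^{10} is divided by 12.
By Euler: 7^{4} ≡ 1 (mod 12) since gcd(7, 12) = 1. 10 = 2×4 + 2. So 7^{10} ≡ 7^{2} ≡ 1 (mod 12)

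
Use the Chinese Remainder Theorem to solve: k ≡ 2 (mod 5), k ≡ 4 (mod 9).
M = 5 × 9 = 45. M₁ = 9, y₁ ≡ 4 (mod 5). M₂ = 5, y₂ ≡ 2 (mod 9). k = 2×9×4 + 4×5×2 ≡ 22 (mod 45)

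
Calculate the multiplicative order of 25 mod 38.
Powers of 25 mod 38: 25^1≡25, 25^2≡17, 25^3≡7, 25^4≡23, 25^5≡5, 25^6≡11, 25^7≡9, 25^8≡35, 25^9≡1. Order = 9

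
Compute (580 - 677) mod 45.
38

(580 - 677) = -97
-97 mod 45 = 38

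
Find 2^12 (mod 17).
Using repeated squaring. 12 = 8 + 4 (binary 1100). Repeated squaring mod 17: 2^1 ≡ 2; 2^2 ≡ 2² = 4 ≡ 4; 2^4 ≡ 4² = 16 ≡ 16; 2^8 ≡ 16² = 256 ≡ 1. Multiply: 2^12 = 2^8 × 2^4 ≡ 1 × 16 (mod 17): 1 × 16 = 16 ≡ 16. So 2^12 ≡ 16 (mod 17).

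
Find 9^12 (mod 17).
Using repeated squaring. 12 = 8 + 4 (binary 1100). Repeated squaring mod 17: 9^1 ≡ 9; 9^2 ≡ 9² = 81 ≡ 13; 9^4 ≡ 13² = 169 ≡ 16; 9^8 ≡ 16² = 256 ≡ 1. Multiply: 9^12 = 9^8 × 9^4 ≡ 1 × 16 (mod 17): 1 × 16 = 16 ≡ 16. So 9^12 ≡ 16 (mod 17).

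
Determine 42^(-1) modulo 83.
42^(-1) ≡ 2 (mod 83). Verification: 42 × 2 = 84 ≡ 1 (mod 83)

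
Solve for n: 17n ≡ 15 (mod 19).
2

Since gcd(17, 19) = 1 divides 15, a solution exists.
Multiply both sides by the inverse of 17 mod 19:
  17^(-1) mod 19 = 9
  x ≡ 9 × 15 ≡ 135 ≡ 2 (mod 19)
Verification: 17 × 2 = 34 = 1 × 19 + 15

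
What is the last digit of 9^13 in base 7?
Using Fermat: 9^{6} ≡ 1 (mod 7). 13 ≡ 1 (mod 6). So 9^{13} ≡ 9^{1} ≡ 2 (mod 7)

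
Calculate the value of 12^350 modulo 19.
Using Fermat: 12^{18} ≡ 1 (mod 19). 350 ≡ 8 (mod 18). So 12^{350} ≡ 12^{8} ≡ 11 (mod 19)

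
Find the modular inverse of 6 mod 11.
6^(-1) ≡ 2 (mod 11). Verification: 6 × 2 = 12 ≡ 1 (mod 11)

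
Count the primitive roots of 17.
8

The number of primitive roots modulo p is φ(p-1) = φ(16)
φ(16) = 8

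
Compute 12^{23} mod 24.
0

Using successive squaring:
Binary expansion of 23: 10111
Powers of 12 mod 24 (each is the square of the previous):
  12^1 ≡ 12 (mod 24)
  12^2 ≡ 12² = 144 ≡ 0 (mod 24)
  12^4 ≡ 0² = 0 ≡ 0 (mod 24)
  12^8 ≡ 0² = 0 ≡ 0 (mod 24)
  12^16 ≡ 0² = 0 ≡ 0 (mod 24)
23 = 16 + 4 + 2 + 1, so 12^23 = 12^16 × 12^4 × 12^2 × 12^1 ≡ 0 × 0 × 0 × 12 (mod 24)
Multiplying step by step:
  0 × 0 = 0 ≡ 0 (mod 24)
  0 × 0 = 0 ≡ 0 (mod 24)
  0 × 12 = 0 ≡ 0 (mod 24)
Result: 12^23 ≡ 0 (mod 24)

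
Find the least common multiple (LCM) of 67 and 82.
5494

First find GCD(67, 82) using the Euclidean algorithm:
67 = 0 × 82 + 67
82 = 1 × 67 + 15
67 = 4 × 15 + 7
15 = 2 × 7 + 1
7 = 7 × 1 + 0
GCD(67, 82) = 1

LCM formula: LCM(a, b) = (a × b) / GCD(a, b)
LCM(67, 82) = (67 × 82) / 1
LCM(67, 82) = 5494 / 1
LCM(67, 82) = 5494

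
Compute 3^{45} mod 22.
1

Using successive squaring:
Binary expansion of 45: 101101
Powers of 3 mod 22 (each is the square of the previous):
  3^1 ≡ 3 (mod 22)
  3^2 ≡ 3² = 9 ≡ 9 (mod 22)
  3^4 ≡ 9² = 81 ≡ 15 (mod 22)
  3^8 ≡ 15² = 225 ≡ 5 (mod 22)
  3^16 ≡ 5² = 25 ≡ 3 (mod 22)
  3^32 ≡ 3² = 9 ≡ 9 (mod 22)
45 = 32 + 8 + 4 + 1, so 3^45 = 3^32 × 3^8 × 3^4 × 3^1 ≡ 9 × 5 × 15 × 3 (mod 22)
Multiplying step by step:
  9 × 5 = 45 ≡ 1 (mod 22)
  1 × 15 = 15 ≡ 15 (mod 22)
  15 × 3 = 45 ≡ 1 (mod 22)
Result: 3^45 ≡ 1 (mod 22)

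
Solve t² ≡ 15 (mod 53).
The square roots of 15 mod 53 are 42 and 11. Verify: 42² = 1764 ≡ 15 (mod 53)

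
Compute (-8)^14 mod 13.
Using Fermat: (-8)^{12} ≡ 1 (mod 13). 14 ≡ 2 (mod 12). So (-8)^{14} ≡ (-8)^{2} ≡ 12 (mod 13)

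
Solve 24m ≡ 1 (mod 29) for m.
24^(-1) ≡ 23 (mod 29). Verification: 24 × 23 = 552 ≡ 1 (mod 29)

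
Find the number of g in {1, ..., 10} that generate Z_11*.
Number of primitive roots mod 11 = φ(10) = 4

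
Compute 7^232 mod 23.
Using Fermat: 7^{22} ≡ 1 (mod 23). 232 ≡ 12 (mod 22). So 7^{232} ≡ 7^{12} ≡ 16 (mod 23)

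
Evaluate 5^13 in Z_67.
Using repeated squaring. 13 = 8 + 4 + 1 (binary 1101). Repeated squaring mod 67: 5^1 ≡ 5; 5^2 ≡ 5² = 25 ≡ 25; 5^4 ≡ 25² = 625 ≡ 22; 5^8 ≡ 22² = 484 ≡ 15. Multiply: 5^13 = 5^8 × 5^4 × 5^1 ≡ 15 × 22 × 5 (mod 67): 15 × 22 = 330 ≡ 62; 62 × 5 = 310 ≡ 42. So 5^13 ≡ 42 (mod 67).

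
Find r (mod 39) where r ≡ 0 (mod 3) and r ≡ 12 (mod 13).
M = 3 × 13 = 39. M₁ = 13, y₁ ≡ 1 (mod 3). M₂ = 3, y₂ ≡ 9 (mod 13). r = 0×13×1 + 12×3×9 ≡ 12 (mod 39)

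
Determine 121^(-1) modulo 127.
121^(-1) ≡ 21 (mod 127). Verification: 121 × 21 = 2541 ≡ 1 (mod 127)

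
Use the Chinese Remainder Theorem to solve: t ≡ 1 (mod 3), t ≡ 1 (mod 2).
M = 3 × 2 = 6. M₁ = 2, y₁ ≡ 2 (mod 3). M₂ = 3, y₂ ≡ 1 (mod 2). t = 1×2×2 + 1×3×1 ≡ 1 (mod 6)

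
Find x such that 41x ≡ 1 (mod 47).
41^(-1) ≡ 39 (mod 47). Verification: 41 × 39 = 1599 ≡ 1 (mod 47)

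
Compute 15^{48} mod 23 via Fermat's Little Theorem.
2

By Fermat's Little Theorem, a^(p-1) ≡ 1 (mod p) for prime p and gcd(a, p) = 1
Here p = 23, so 15^22 ≡ 1 (mod 23)
We can reduce the exponent: 48 mod 22 = 4
So 15^48 ≡ 15^4 (mod 23)
Computing: 15^4 mod 23 = 2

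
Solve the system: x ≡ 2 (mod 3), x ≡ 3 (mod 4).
M = 3 × 4 = 12. M₁ = 4, y₁ ≡ 1 (mod 3). M₂ = 3, y₂ ≡ 3 (mod 4). x = 2×4×1 + 3×3×3 ≡ 11 (mod 12)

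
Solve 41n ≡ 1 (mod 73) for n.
57

Using Extended Euclidean Algorithm:
gcd(41, 73) = 1
Bezout coefficients: 41 × -16 + 73 × 9 = 1
So 41 × -16 ≡ 1 (mod 73)
The inverse is -16 mod 73 = 57
Verification: 41 × 57 = 2337 = 32 × 73 + 1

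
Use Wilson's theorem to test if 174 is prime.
(173)! mod 174 = 0. Since 0 ≢ -1 (mod 174), 174 is not prime.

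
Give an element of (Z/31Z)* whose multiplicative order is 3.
5 has order 3 mod 31 since 5^{3} ≡ 1 (mod 31) and no smaller power works.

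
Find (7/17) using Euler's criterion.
(7/17) = 7^{8} mod 17 = -1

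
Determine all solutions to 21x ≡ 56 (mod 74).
52

Since gcd(21, 74) = 1 divides 56, a solution exists.
Multiply both sides by the inverse of 21 mod 74:
  21^(-1) mod 74 = 67
  x ≡ 67 × 56 ≡ 3752 ≡ 52 (mod 74)
Verification: 21 × 52 = 1092 = 14 × 74 + 56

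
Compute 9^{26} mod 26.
3

Using successive squaring:
Binary expansion of 26: 11010
Powers of 9 mod 26 (each is the square of the previous):
  9^1 ≡ 9 (mod 26)
  9^2 ≡ 9² = 81 ≡ 3 (mod 26)
  9^4 ≡ 3² = 9 ≡ 9 (mod 26)
  9^8 ≡ 9² = 81 ≡ 3 (mod 26)
  9^16 ≡ 3² = 9 ≡ 9 (mod 26)
26 = 16 + 8 + 2, so 9^26 = 9^16 × 9^8 × 9^2 ≡ 9 × 3 × 3 (mod 26)
Multiplying step by step:
  9 × 3 = 27 ≡ 1 (mod 26)
  1 × 3 = 3 ≡ 3 (mod 26)
Result: 9^26 ≡ 3 (mod 26)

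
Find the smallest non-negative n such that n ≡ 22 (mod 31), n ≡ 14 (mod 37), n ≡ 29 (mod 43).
13445

Using the Chinese Remainder Theorem:
M = product of moduli = 49321
For equation 1: M_1 = 1591, 1591 ≡ 10 (mod 31), inverse of 1591 mod 31 is 28 (check: 10 × 28 = 280 ≡ 1 (mod 31))
For equation 2: M_2 = 1333, 1333 ≡ 1 (mod 37), inverse of 1333 mod 37 is 1 (check: 1 × 1 = 1 ≡ 1 (mod 37))
For equation 3: M_3 = 1147, 1147 ≡ 29 (mod 43), inverse of 1147 mod 43 is 3 (check: 29 × 3 = 87 ≡ 1 (mod 43))
Combine: n ≡ Σ r_i×M_i×(M_i⁻¹ mod m_i) = 22×1591×28 + 14×1333×1 + 29×1147×3 = 980056 + 18662 + 99789 = 1098507
1098507 mod 49321 = 13445
n ≡ 13445 (mod 49321)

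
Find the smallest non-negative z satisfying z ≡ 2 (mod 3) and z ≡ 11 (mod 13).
M = 3 × 13 = 39. M₁ = 13, y₁ ≡ 1 (mod 3). M₂ = 3, y₂ ≡ 9 (mod 13). z = 2×13×1 + 11×3×9 ≡ 11 (mod 39)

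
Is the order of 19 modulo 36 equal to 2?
Yes, ord_36(19) = 2.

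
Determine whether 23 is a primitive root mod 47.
p - 1 = 46 has prime divisors 2, 23. Check 23^(46/q) mod 47 for each: 23^(46/2) = 23^23 ≡ 46, 23^(46/23) = 23^2 ≡ 12 (mod 47). None of these is 1, so 23 has order 46 = φ(47), so it is a primitive root mod 47.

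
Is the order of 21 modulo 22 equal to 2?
Yes, ord_22(21) = 2.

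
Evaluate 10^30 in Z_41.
Using repeated squaring. 30 = 16 + 8 + 4 + 2 (binary 11110). Repeated squaring mod 41: 10^1 ≡ 10; 10^2 ≡ 10² = 100 ≡ 18; 10^4 ≡ 18² = 324 ≡ 37; 10^8 ≡ 37² = 1369 ≡ 16; 10^16 ≡ 16² = 256 ≡ 10. Multiply: 10^30 = 10^16 × 10^8 × 10^4 × 10^2 ≡ 10 × 16 × 37 × 18 (mod 41): 10 × 16 = 160 ≡ 37; 37 × 37 = 1369 ≡ 16; 16 × 18 = 288 ≡ 1. So 10^30 ≡ 1 (mod 41).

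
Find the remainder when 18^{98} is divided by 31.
By Fermat: 18^{30} ≡ 1 (mod 31). 98 = 3×30 + 8. So 18^{98} ≡ 18^{8} ≡ 7 (mod 31)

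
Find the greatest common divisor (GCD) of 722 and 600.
2

Using the Euclidean algorithm:
722 = 1 × 600 + 122
600 = 4 × 122 + 112
122 = 1 × 112 + 10
112 = 11 × 10 + 2
10 = 5 × 2 + 0

GCD(722, 600) = 2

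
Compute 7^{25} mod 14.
7

Using successive squaring:
Binary expansion of 25: 11001
Powers of 7 mod 14 (each is the square of the previous):
  7^1 ≡ 7 (mod 14)
  7^2 ≡ 7² = 49 ≡ 7 (mod 14)
  7^4 ≡ 7² = 49 ≡ 7 (mod 14)
  7^8 ≡ 7² = 49 ≡ 7 (mod 14)
  7^16 ≡ 7² = 49 ≡ 7 (mod 14)
25 = 16 + 8 + 1, so 7^25 = 7^16 × 7^8 × 7^1 ≡ 7 × 7 × 7 (mod 14)
Multiplying step by step:
  7 × 7 = 49 ≡ 7 (mod 14)
  7 × 7 = 49 ≡ 7 (mod 14)
Result: 7^25 ≡ 7 (mod 14)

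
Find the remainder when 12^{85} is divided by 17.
By Fermat: 12^{16} ≡ 1 (mod 17). 85 = 5×16 + 5. So 12^{85} ≡ 12^{5} ≡ 3 (mod 17)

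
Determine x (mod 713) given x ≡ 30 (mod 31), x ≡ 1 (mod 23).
185

Using the Chinese Remainder Theorem:
M = product of moduli = 713
For equation 1: M_1 = 23, 23 ≡ 23 (mod 31), inverse of 23 mod 31 is 27 (check: 23 × 27 = 621 ≡ 1 (mod 31))
For equation 2: M_2 = 31, 31 ≡ 8 (mod 23), inverse of 31 mod 23 is 3 (check: 8 × 3 = 24 ≡ 1 (mod 23))
Combine: x ≡ Σ r_i×M_i×(M_i⁻¹ mod m_i) = 30×23×27 + 1×31×3 = 18630 + 93 = 18723
18723 mod 713 = 185
x ≡ 185 (mod 713)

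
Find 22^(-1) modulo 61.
25

Using Extended Euclidean Algorithm:
gcd(22, 61) = 1
Bezout coefficients: 22 × 25 + 61 × -9 = 1
So 22 × 25 ≡ 1 (mod 61)
The inverse is 25 mod 61 = 25
Verification: 22 × 25 = 550 = 9 × 61 + 1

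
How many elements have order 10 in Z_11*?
Number of primitive roots mod 11 = φ(10) = 4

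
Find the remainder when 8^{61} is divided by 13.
By Fermat: 8^{12} ≡ 1 (mod 13). 61 = 5×12 + 1. So 8^{61} ≡ 8^{1} ≡ 8 (mod 13)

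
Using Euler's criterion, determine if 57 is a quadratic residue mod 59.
By Euler's criterion: 57^{29} ≡ 1 (mod 59). Since this equals 1, 57 is a QR.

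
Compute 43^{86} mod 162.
85

Using successive squaring:
Binary expansion of 86: 1010110
Powers of 43 mod 162 (each is the square of the previous):
  43^1 ≡ 43 (mod 162)
  43^2 ≡ 43² = 1849 ≡ 67 (mod 162)
  43^4 ≡ 67² = 4489 ≡ 115 (mod 162)
  43^8 ≡ 115² = 13225 ≡ 103 (mod 162)
  43^16 ≡ 103² = 10609 ≡ 79 (mod 162)
  43^32 ≡ 79² = 6241 ≡ 85 (mod 162)
  43^64 ≡ 85² = 7225 ≡ 97 (mod 162)
86 = 64 + 16 + 4 + 2, so 43^86 = 43^64 × 43^16 × 43^4 × 43^2 ≡ 97 × 79 × 115 × 67 (mod 162)
Multiplying step by step:
  97 × 79 = 7663 ≡ 49 (mod 162)
  49 × 115 = 5635 ≡ 127 (mod 162)
  127 × 67 = 8509 ≡ 85 (mod 162)
Result: 43^86 ≡ 85 (mod 162)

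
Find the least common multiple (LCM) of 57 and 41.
2337

First find GCD(57, 41) using the Euclidean algorithm:
57 = 1 × 41 + 16
41 = 2 × 16 + 9
16 = 1 × 9 + 7
9 = 1 × 7 + 2
7 = 3 × 2 + 1
2 = 2 × 1 + 0
GCD(57, 41) = 1

LCM formula: LCM(a, b) = (a × b) / GCD(a, b)
LCM(57, 41) = (57 × 41) / 1
LCM(57, 41) = 2337 / 1
LCM(57, 41) = 2337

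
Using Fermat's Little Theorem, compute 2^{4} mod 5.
1

By Fermat's Little Theorem, a^(p-1) ≡ 1 (mod p) for prime p and gcd(a, p) = 1
Here p = 5, so 2^4 ≡ 1 (mod 5)
We can reduce the exponent: 4 mod 4 = 0
So 2^4 ≡ 2^0 (mod 5)
Computing: 2^0 mod 5 = 1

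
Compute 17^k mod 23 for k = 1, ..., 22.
g^1, g^2, ..., g^{22} mod 23: {17, 13, 14, 8, 21, 12, 20, 18, 7, 4, 22, 6, 10, 9, 15, 2, 11, 3, 5, 16, 19, 1}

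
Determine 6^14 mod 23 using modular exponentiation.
Using repeated squaring. 14 = 8 + 4 + 2 (binary 1110). Repeated squaring mod 23: 6^1 ≡ 6; 6^2 ≡ 6² = 36 ≡ 13; 6^4 ≡ 13² = 169 ≡ 8; 6^8 ≡ 8² = 64 ≡ 18. Multiply: 6^14 = 6^8 × 6^4 × 6^2 ≡ 18 × 8 × 13 (mod 23): 18 × 8 = 144 ≡ 6; 6 × 13 = 78 ≡ 9. So 6^14 ≡ 9 (mod 23).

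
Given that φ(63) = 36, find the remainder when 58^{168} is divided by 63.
By Euler: 58^{36} ≡ 1 (mod 63) since gcd(58, 63) = 1. 168 = 4×36 + 24. So 58^{168} ≡ 58^{24} ≡ 1 (mod 63)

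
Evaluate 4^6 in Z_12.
6 = 4 + 2 (binary 110). Repeated squaring mod 12: 4^1 ≡ 4; 4^2 ≡ 4² = 16 ≡ 4; 4^4 ≡ 4² = 16 ≡ 4. Multiply: 4^6 = 4^4 × 4^2 ≡ 4 × 4 (mod 12): 4 × 4 = 16 ≡ 4. So 4^6 ≡ 4 (mod 12).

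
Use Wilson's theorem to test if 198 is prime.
(197)! mod 198 = 0. Since 0 ≢ -1 (mod 198), 198 is not prime.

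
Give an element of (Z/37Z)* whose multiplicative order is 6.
11 has order 6 mod 37 since 11^{6} ≡ 1 (mod 37) and no smaller power works.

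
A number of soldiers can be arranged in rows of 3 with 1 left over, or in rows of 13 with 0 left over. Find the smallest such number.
M = 3 × 13 = 39. M₁ = 13, y₁ ≡ 1 (mod 3). M₂ = 3, y₂ ≡ 9 (mod 13). y = 1×13×1 + 0×3×9 ≡ 13 (mod 39). The smallest positive such number is 13.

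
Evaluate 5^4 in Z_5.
5 ≡ 0 (mod 5). 4 = 4 (binary 100). Repeated squaring mod 5: 0^1 ≡ 0; 0^2 ≡ 0² = 0 ≡ 0; 0^4 ≡ 0² = 0 ≡ 0. So 5^4 ≡ 0 (mod 5).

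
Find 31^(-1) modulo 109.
102

Using Extended Euclidean Algorithm:
gcd(31, 109) = 1
Bezout coefficients: 31 × -7 + 109 × 2 = 1
So 31 × -7 ≡ 1 (mod 109)
The inverse is -7 mod 109 = 102
Verification: 31 × 102 = 3162 = 29 × 109 + 1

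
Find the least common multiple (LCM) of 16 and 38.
304

First find GCD(16, 38) using the Euclidean algorithm:
16 = 0 × 38 + 16
38 = 2 × 16 + 6
16 = 2 × 6 + 4
6 = 1 × 4 + 2
4 = 2 × 2 + 0
GCD(16, 38) = 2

LCM formula: LCM(a, b) = (a × b) / GCD(a, b)
LCM(16, 38) = (16 × 38) / 2
LCM(16, 38) = 608 / 2
LCM(16, 38) = 304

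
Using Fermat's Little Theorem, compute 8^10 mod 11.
By Fermat's Little Theorem, 8^{10} ≡ 1 (mod 11) since 11 is prime and gcd(8, 11) = 1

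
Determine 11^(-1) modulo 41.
11^(-1) ≡ 15 (mod 41). Verification: 11 × 15 = 165 ≡ 1 (mod 41)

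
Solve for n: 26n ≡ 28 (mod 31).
13

Since gcd(26, 31) = 1 divides 28, a solution exists.
Multiply both sides by the inverse of 26 mod 31:
  26^(-1) mod 31 = 6
  x ≡ 6 × 28 ≡ 168 ≡ 13 (mod 31)
Verification: 26 × 13 = 338 = 10 × 31 + 28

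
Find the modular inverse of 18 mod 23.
18^(-1) ≡ 9 (mod 23). Verification: 18 × 9 = 162 ≡ 1 (mod 23)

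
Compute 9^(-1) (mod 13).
3

Using Extended Euclidean Algorithm:
gcd(9, 13) = 1
Bezout coefficients: 9 × 3 + 13 × -2 = 1
So 9 × 3 ≡ 1 (mod 13)
The inverse is 3 mod 13 = 3
Verification: 9 × 3 = 27 = 2 × 13 + 1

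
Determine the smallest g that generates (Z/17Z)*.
3

A primitive root g modulo p has order p-1 = 16
Prime divisors of 16: [2]
g is a primitive root iff g^(16/q) ≢ 1 (mod 17) for each prime divisor q
Testing small values:
  g = 2: 2^8 ≡ 1 (mod 17) → 2^8 ≡ 1, not primitive root
  g = 3: 3^8 ≡ 16 (mod 17) → none is 1, primitive root!
The smallest primitive root is 3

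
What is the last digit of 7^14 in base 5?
Using Fermat: 7^{4} ≡ 1 (mod 5). 14 ≡ 2 (mod 4). So 7^{14} ≡ 7^{2} ≡ 4 (mod 5)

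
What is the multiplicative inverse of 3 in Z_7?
5

Using Extended Euclidean Algorithm:
gcd(3, 7) = 1
Bezout coefficients: 3 × -2 + 7 × 1 = 1
So 3 × -2 ≡ 1 (mod 7)
The inverse is -2 mod 7 = 5
Verification: 3 × 5 = 15 = 2 × 7 + 1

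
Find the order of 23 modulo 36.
Powers of 23 mod 36: 23^1≡23, 23^2≡25, 23^3≡35, 23^4≡13, 23^5≡11, 23^6≡1. Order = 6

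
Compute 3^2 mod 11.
2 = 2 (binary 10). Repeated squaring mod 11: 3^1 ≡ 3; 3^2 ≡ 3² = 9 ≡ 9. So 3^2 ≡ 9 (mod 11).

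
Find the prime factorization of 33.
3 × 11

Divide by primes starting from smallest:
33 ÷ 3 = 11
11 ÷ 11 = 1

33 = 3 × 11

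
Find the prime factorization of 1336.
2^3 × 167

Divide by primes starting from smallest:
1336 ÷ 2 = 668
668 ÷ 2 = 334
334 ÷ 2 = 167
167 ÷ 167 = 1

1336 = 2^3 × 167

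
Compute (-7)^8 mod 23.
(-7) ≡ 16 (mod 23). 8 = 8 (binary 1000). Repeated squaring mod 23: 16^1 ≡ 16; 16^2 ≡ 16² = 256 ≡ 3; 16^4 ≡ 3² = 9 ≡ 9; 16^8 ≡ 9² = 81 ≡ 12. So (-7)^8 ≡ 12 (mod 23).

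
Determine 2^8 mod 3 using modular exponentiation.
8 = 8 (binary 1000). Repeated squaring mod 3: 2^1 ≡ 2; 2^2 ≡ 2² = 4 ≡ 1; 2^4 ≡ 1² = 1 ≡ 1; 2^8 ≡ 1² = 1 ≡ 1. So 2^8 ≡ 1 (mod 3).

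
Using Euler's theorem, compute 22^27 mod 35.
By Euler: 22^{24} ≡ 1 (mod 35) since gcd(22, 35) = 1. 27 = 1×24 + 3. So 22^{27} ≡ 22^{3} ≡ 8 (mod 35)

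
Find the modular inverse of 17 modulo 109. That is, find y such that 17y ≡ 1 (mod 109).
77

Using Extended Euclidean Algorithm:
gcd(17, 109) = 1
Bezout coefficients: 17 × -32 + 109 × 5 = 1
So 17 × -32 ≡ 1 (mod 109)
The inverse is -32 mod 109 = 77
Verification: 17 × 77 = 1309 = 12 × 109 + 1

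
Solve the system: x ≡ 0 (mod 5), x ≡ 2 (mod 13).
M = 5 × 13 = 65. M₁ = 13, y₁ ≡ 2 (mod 5). M₂ = 5, y₂ ≡ 8 (mod 13). x = 0×13×2 + 2×5×8 ≡ 15 (mod 65)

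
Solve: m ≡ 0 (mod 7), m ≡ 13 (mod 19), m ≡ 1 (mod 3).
M = 7 × 19 × 3 = 399. M₁ = 57, y₁ ≡ 1 (mod 7). M₂ = 21, y₂ ≡ 10 (mod 19). M₃ = 133, y₃ ≡ 1 (mod 3). m = 0×57×1 + 13×21×10 + 1×133×1 ≡ 70 (mod 399)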